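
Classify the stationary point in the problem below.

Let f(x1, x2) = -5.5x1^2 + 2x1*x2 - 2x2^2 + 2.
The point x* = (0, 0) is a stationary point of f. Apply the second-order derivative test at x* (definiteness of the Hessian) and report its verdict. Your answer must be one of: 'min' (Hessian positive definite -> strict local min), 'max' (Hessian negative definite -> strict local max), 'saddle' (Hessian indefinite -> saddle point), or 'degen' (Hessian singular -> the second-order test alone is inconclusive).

Compute the Hessian H = grad^2 f:
  H = [[-11, 2], [2, -4]]
Verify stationarity: grad f(x*) = H x* + g = (0, 0).
Eigenvalues of H: -11.5311, -3.4689.
Both eigenvalues < 0, so H is negative definite -> x* is a strict local max.

max


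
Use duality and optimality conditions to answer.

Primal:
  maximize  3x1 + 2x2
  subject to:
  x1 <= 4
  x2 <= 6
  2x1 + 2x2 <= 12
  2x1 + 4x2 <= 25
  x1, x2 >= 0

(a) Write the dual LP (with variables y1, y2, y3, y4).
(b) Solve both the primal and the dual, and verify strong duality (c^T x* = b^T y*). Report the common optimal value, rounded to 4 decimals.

The standard primal-dual pair for 'max c^T x s.t. A x <= b, x >= 0' is:
  Dual:  min b^T y  s.t.  A^T y >= c,  y >= 0.

So the dual LP is:
  minimize  4y1 + 6y2 + 12y3 + 25y4
  subject to:
    y1 + 2y3 + 2y4 >= 3
    y2 + 2y3 + 4y4 >= 2
    y1, y2, y3, y4 >= 0

Solving the primal: x* = (4, 2).
  primal value c^T x* = 16.
Solving the dual: y* = (1, 0, 1, 0).
  dual value b^T y* = 16.
Strong duality: c^T x* = b^T y*. Confirmed.

16


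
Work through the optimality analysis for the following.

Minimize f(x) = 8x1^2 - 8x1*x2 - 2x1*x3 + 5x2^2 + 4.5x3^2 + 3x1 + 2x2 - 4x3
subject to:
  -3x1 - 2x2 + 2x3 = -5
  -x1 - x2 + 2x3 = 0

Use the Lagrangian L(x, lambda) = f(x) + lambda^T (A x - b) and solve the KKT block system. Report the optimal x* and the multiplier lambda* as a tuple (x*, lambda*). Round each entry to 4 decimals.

Form the Lagrangian:
  L(x, lambda) = (1/2) x^T Q x + c^T x + lambda^T (A x - b)
Stationarity (grad_x L = 0): Q x + c + A^T lambda = 0.
Primal feasibility: A x = b.

This gives the KKT block system:
  [ Q   A^T ] [ x     ]   [-c ]
  [ A    0  ] [ lambda ] = [ b ]

Solving the linear system:
  x*      = (1.6829, 1.6341, 1.6585)
  lambda* = (8.6585, -12.439)
  f(x*)   = 22.4878

x* = (1.6829, 1.6341, 1.6585), lambda* = (8.6585, -12.439)


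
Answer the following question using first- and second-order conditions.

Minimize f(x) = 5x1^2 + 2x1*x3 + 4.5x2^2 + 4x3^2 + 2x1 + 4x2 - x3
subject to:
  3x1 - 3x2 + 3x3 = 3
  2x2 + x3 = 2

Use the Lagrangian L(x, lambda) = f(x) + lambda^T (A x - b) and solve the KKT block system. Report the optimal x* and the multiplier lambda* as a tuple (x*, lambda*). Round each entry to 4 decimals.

Form the Lagrangian:
  L(x, lambda) = (1/2) x^T Q x + c^T x + lambda^T (A x - b)
Stationarity (grad_x L = 0): Q x + c + A^T lambda = 0.
Primal feasibility: A x = b.

This gives the KKT block system:
  [ Q   A^T ] [ x     ]   [-c ]
  [ A    0  ] [ lambda ] = [ b ]

Solving the linear system:
  x*      = (-0.0467, 0.3178, 1.3645)
  lambda* = (-1.4206, -5.5607)
  f(x*)   = 7.5981

x* = (-0.0467, 0.3178, 1.3645), lambda* = (-1.4206, -5.5607)


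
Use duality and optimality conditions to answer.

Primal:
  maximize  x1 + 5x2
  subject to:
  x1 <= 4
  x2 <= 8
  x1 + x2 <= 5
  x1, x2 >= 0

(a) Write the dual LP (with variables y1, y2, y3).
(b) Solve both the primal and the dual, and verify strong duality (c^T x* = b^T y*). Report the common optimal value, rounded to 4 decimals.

The standard primal-dual pair for 'max c^T x s.t. A x <= b, x >= 0' is:
  Dual:  min b^T y  s.t.  A^T y >= c,  y >= 0.

So the dual LP is:
  minimize  4y1 + 8y2 + 5y3
  subject to:
    y1 + y3 >= 1
    y2 + y3 >= 5
    y1, y2, y3 >= 0

Solving the primal: x* = (0, 5).
  primal value c^T x* = 25.
Solving the dual: y* = (0, 0, 5).
  dual value b^T y* = 25.
Strong duality: c^T x* = b^T y*. Confirmed.

25


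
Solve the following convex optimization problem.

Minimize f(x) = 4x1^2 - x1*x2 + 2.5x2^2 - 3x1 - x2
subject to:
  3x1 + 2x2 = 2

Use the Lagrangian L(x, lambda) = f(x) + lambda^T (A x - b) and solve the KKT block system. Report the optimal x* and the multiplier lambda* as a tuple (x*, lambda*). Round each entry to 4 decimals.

Form the Lagrangian:
  L(x, lambda) = (1/2) x^T Q x + c^T x + lambda^T (A x - b)
Stationarity (grad_x L = 0): Q x + c + A^T lambda = 0.
Primal feasibility: A x = b.

This gives the KKT block system:
  [ Q   A^T ] [ x     ]   [-c ]
  [ A    0  ] [ lambda ] = [ b ]

Solving the linear system:
  x*      = (0.4494, 0.3258)
  lambda* = (-0.0899)
  f(x*)   = -0.7472

x* = (0.4494, 0.3258), lambda* = (-0.0899)


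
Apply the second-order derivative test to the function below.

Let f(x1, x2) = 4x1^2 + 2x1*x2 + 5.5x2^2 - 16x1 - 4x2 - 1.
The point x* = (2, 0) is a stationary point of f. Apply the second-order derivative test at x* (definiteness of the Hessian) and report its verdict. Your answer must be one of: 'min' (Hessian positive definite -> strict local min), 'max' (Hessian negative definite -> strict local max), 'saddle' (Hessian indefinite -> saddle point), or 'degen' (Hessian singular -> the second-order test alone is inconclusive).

Compute the Hessian H = grad^2 f:
  H = [[8, 2], [2, 11]]
Verify stationarity: grad f(x*) = H x* + g = (0, 0).
Eigenvalues of H: 7, 12.
Both eigenvalues > 0, so H is positive definite -> x* is a strict local min.

min


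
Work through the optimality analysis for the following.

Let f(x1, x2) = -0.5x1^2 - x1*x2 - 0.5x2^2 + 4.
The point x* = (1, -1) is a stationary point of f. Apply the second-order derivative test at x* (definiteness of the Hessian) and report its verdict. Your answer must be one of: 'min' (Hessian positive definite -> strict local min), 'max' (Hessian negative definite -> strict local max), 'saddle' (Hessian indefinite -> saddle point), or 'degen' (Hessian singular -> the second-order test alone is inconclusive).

Compute the Hessian H = grad^2 f:
  H = [[-1, -1], [-1, -1]]
Verify stationarity: grad f(x*) = H x* + g = (0, 0).
Eigenvalues of H: -2, 0.
H has a zero eigenvalue (singular; negative semidefinite but not definite), so H is neither positive definite, negative definite, nor indefinite. The second-order test alone is inconclusive -> degen.
(Indeed, f is constant along the null direction of H through x*, so x* is not a strict local extremum.)

degen


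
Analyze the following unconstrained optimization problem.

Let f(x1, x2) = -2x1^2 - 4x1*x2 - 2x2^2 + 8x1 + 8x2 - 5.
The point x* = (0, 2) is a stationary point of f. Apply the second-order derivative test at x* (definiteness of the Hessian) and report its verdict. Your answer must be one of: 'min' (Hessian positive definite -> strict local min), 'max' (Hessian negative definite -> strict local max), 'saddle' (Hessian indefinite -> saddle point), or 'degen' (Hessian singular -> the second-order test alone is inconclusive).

Compute the Hessian H = grad^2 f:
  H = [[-4, -4], [-4, -4]]
Verify stationarity: grad f(x*) = H x* + g = (0, 0).
Eigenvalues of H: -8, 0.
H has a zero eigenvalue (singular; negative semidefinite but not definite), so H is neither positive definite, negative definite, nor indefinite. The second-order test alone is inconclusive -> degen.
(Indeed, f is constant along the null direction of H through x*, so x* is not a strict local extremum.)

degen


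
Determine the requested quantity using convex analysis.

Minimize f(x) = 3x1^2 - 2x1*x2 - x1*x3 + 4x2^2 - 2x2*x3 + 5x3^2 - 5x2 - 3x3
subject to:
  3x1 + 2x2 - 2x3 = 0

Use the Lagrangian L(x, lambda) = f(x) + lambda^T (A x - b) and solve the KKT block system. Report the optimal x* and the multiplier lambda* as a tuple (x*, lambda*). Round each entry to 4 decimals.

Form the Lagrangian:
  L(x, lambda) = (1/2) x^T Q x + c^T x + lambda^T (A x - b)
Stationarity (grad_x L = 0): Q x + c + A^T lambda = 0.
Primal feasibility: A x = b.

This gives the KKT block system:
  [ Q   A^T ] [ x     ]   [-c ]
  [ A    0  ] [ lambda ] = [ b ]

Solving the linear system:
  x*      = (-0.0326, 0.5924, 0.5435)
  lambda* = (0.6413)
  f(x*)   = -2.2962

x* = (-0.0326, 0.5924, 0.5435), lambda* = (0.6413)


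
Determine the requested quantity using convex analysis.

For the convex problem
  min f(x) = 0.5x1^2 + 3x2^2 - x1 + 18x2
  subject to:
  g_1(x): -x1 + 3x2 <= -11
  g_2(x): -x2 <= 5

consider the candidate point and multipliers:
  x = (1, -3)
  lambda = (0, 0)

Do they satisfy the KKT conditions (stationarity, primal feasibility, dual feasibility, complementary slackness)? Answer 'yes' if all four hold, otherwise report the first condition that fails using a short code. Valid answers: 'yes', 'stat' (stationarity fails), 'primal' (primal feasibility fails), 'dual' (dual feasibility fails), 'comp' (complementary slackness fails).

Gradient of f: grad f(x) = Q x + c = (0, 0)
Constraint values g_i(x) = a_i^T x - b_i:
  g_1((1, -3)) = 1
  g_2((1, -3)) = -2
Stationarity residual: grad f(x) + sum_i lambda_i a_i = (0, 0)
  -> stationarity OK
Primal feasibility (all g_i <= 0): FAILS
Dual feasibility (all lambda_i >= 0): OK
Complementary slackness (lambda_i * g_i(x) = 0 for all i): OK

Verdict: the first failing condition is primal_feasibility -> primal.

primal


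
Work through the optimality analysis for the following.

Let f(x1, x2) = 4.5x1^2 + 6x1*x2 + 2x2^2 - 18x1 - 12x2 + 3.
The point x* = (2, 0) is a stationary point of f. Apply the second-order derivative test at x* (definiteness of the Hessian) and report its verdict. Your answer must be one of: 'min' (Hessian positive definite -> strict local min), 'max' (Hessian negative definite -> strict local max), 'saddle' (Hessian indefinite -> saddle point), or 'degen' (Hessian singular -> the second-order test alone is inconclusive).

Compute the Hessian H = grad^2 f:
  H = [[9, 6], [6, 4]]
Verify stationarity: grad f(x*) = H x* + g = (0, 0).
Eigenvalues of H: 0, 13.
H has a zero eigenvalue (singular; positive semidefinite but not definite), so H is neither positive definite, negative definite, nor indefinite. The second-order test alone is inconclusive -> degen.
(Indeed, f is constant along the null direction of H through x*, so x* is not a strict local extremum.)

degen


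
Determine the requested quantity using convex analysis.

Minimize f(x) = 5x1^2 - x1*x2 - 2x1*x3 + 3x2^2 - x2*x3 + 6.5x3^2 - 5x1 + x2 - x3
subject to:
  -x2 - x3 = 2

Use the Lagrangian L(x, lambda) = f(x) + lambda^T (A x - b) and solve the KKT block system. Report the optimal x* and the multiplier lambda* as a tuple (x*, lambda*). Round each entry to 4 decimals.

Form the Lagrangian:
  L(x, lambda) = (1/2) x^T Q x + c^T x + lambda^T (A x - b)
Stationarity (grad_x L = 0): Q x + c + A^T lambda = 0.
Primal feasibility: A x = b.

This gives the KKT block system:
  [ Q   A^T ] [ x     ]   [-c ]
  [ A    0  ] [ lambda ] = [ b ]

Solving the linear system:
  x*      = (0.244, -1.4402, -0.5598)
  lambda* = (-7.3254)
  f(x*)   = 6.2751

x* = (0.244, -1.4402, -0.5598), lambda* = (-7.3254)


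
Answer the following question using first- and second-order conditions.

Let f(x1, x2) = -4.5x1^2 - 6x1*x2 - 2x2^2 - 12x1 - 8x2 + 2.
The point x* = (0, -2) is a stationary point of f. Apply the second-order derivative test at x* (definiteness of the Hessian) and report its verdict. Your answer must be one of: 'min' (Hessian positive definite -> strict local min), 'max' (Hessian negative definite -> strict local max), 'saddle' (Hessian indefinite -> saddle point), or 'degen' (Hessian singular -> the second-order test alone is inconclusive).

Compute the Hessian H = grad^2 f:
  H = [[-9, -6], [-6, -4]]
Verify stationarity: grad f(x*) = H x* + g = (0, 0).
Eigenvalues of H: -13, 0.
H has a zero eigenvalue (singular; negative semidefinite but not definite), so H is neither positive definite, negative definite, nor indefinite. The second-order test alone is inconclusive -> degen.
(Indeed, f is constant along the null direction of H through x*, so x* is not a strict local extremum.)

degen


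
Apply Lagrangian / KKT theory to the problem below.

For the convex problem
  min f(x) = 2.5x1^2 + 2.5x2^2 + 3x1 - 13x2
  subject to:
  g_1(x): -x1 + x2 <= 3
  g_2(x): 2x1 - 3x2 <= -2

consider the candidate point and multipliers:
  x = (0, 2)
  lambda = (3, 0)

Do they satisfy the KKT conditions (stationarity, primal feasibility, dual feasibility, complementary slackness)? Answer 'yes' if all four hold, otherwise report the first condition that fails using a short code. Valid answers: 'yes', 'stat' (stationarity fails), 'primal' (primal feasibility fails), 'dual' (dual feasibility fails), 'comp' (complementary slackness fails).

Gradient of f: grad f(x) = Q x + c = (3, -3)
Constraint values g_i(x) = a_i^T x - b_i:
  g_1((0, 2)) = -1
  g_2((0, 2)) = -4
Stationarity residual: grad f(x) + sum_i lambda_i a_i = (0, 0)
  -> stationarity OK
Primal feasibility (all g_i <= 0): OK
Dual feasibility (all lambda_i >= 0): OK
Complementary slackness (lambda_i * g_i(x) = 0 for all i): FAILS

Verdict: the first failing condition is complementary_slackness -> comp.

comp


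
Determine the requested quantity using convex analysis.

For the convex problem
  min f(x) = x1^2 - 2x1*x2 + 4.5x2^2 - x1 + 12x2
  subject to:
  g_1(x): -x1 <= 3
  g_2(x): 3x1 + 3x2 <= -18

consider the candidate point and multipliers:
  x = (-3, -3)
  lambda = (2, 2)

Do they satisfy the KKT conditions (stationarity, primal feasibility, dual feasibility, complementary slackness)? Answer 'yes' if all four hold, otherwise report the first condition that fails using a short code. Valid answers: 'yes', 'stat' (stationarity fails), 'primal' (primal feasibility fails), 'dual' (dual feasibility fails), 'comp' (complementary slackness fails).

Gradient of f: grad f(x) = Q x + c = (-1, -9)
Constraint values g_i(x) = a_i^T x - b_i:
  g_1((-3, -3)) = 0
  g_2((-3, -3)) = 0
Stationarity residual: grad f(x) + sum_i lambda_i a_i = (3, -3)
  -> stationarity FAILS
Primal feasibility (all g_i <= 0): OK
Dual feasibility (all lambda_i >= 0): OK
Complementary slackness (lambda_i * g_i(x) = 0 for all i): OK

Verdict: the first failing condition is stationarity -> stat.

stat


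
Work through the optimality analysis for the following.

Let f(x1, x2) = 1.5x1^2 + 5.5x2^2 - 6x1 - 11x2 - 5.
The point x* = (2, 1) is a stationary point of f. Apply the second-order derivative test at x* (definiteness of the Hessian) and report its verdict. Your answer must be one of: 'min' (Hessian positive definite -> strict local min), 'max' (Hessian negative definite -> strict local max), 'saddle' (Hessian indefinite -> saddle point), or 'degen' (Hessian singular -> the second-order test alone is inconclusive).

Compute the Hessian H = grad^2 f:
  H = [[3, 0], [0, 11]]
Verify stationarity: grad f(x*) = H x* + g = (0, 0).
Eigenvalues of H: 3, 11.
Both eigenvalues > 0, so H is positive definite -> x* is a strict local min.

min


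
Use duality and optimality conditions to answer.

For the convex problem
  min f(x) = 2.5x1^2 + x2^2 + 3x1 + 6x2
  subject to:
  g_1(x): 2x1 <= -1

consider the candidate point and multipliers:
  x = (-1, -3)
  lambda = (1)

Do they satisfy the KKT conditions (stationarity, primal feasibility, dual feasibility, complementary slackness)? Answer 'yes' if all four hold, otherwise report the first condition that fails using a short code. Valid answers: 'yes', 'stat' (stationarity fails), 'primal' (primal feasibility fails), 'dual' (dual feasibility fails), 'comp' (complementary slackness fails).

Gradient of f: grad f(x) = Q x + c = (-2, 0)
Constraint values g_i(x) = a_i^T x - b_i:
  g_1((-1, -3)) = -1
Stationarity residual: grad f(x) + sum_i lambda_i a_i = (0, 0)
  -> stationarity OK
Primal feasibility (all g_i <= 0): OK
Dual feasibility (all lambda_i >= 0): OK
Complementary slackness (lambda_i * g_i(x) = 0 for all i): FAILS

Verdict: the first failing condition is complementary_slackness -> comp.

comp


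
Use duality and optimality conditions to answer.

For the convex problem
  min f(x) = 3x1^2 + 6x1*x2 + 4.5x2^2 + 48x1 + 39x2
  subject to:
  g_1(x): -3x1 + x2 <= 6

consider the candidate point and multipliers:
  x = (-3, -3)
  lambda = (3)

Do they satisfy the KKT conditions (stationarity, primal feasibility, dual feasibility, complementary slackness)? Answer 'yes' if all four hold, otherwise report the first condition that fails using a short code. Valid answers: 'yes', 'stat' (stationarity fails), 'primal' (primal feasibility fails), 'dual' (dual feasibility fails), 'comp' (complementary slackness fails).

Gradient of f: grad f(x) = Q x + c = (12, -6)
Constraint values g_i(x) = a_i^T x - b_i:
  g_1((-3, -3)) = 0
Stationarity residual: grad f(x) + sum_i lambda_i a_i = (3, -3)
  -> stationarity FAILS
Primal feasibility (all g_i <= 0): OK
Dual feasibility (all lambda_i >= 0): OK
Complementary slackness (lambda_i * g_i(x) = 0 for all i): OK

Verdict: the first failing condition is stationarity -> stat.

stat


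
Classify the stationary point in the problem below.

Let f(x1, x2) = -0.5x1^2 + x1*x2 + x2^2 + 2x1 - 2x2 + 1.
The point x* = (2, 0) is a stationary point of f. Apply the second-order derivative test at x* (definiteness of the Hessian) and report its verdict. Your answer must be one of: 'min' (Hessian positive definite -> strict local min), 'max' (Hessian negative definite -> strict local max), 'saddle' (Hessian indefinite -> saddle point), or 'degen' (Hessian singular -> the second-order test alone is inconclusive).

Compute the Hessian H = grad^2 f:
  H = [[-1, 1], [1, 2]]
Verify stationarity: grad f(x*) = H x* + g = (0, 0).
Eigenvalues of H: -1.3028, 2.3028.
Eigenvalues have mixed signs, so H is indefinite -> x* is a saddle point.

saddle


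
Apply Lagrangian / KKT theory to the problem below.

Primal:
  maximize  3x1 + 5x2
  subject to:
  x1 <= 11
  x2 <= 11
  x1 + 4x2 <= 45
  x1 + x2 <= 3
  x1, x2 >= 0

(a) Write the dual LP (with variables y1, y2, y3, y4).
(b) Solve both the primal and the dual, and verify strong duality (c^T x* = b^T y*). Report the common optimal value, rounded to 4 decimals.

The standard primal-dual pair for 'max c^T x s.t. A x <= b, x >= 0' is:
  Dual:  min b^T y  s.t.  A^T y >= c,  y >= 0.

So the dual LP is:
  minimize  11y1 + 11y2 + 45y3 + 3y4
  subject to:
    y1 + y3 + y4 >= 3
    y2 + 4y3 + y4 >= 5
    y1, y2, y3, y4 >= 0

Solving the primal: x* = (0, 3).
  primal value c^T x* = 15.
Solving the dual: y* = (0, 0, 0, 5).
  dual value b^T y* = 15.
Strong duality: c^T x* = b^T y*. Confirmed.

15


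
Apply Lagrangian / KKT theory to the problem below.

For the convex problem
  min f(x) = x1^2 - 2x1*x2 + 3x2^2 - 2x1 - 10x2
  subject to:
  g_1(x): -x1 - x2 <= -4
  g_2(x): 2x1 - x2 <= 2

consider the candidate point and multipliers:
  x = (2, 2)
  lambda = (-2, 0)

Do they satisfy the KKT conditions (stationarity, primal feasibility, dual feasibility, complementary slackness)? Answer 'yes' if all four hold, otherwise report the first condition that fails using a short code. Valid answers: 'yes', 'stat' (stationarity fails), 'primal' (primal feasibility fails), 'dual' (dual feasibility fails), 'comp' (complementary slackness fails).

Gradient of f: grad f(x) = Q x + c = (-2, -2)
Constraint values g_i(x) = a_i^T x - b_i:
  g_1((2, 2)) = 0
  g_2((2, 2)) = 0
Stationarity residual: grad f(x) + sum_i lambda_i a_i = (0, 0)
  -> stationarity OK
Primal feasibility (all g_i <= 0): OK
Dual feasibility (all lambda_i >= 0): FAILS
Complementary slackness (lambda_i * g_i(x) = 0 for all i): OK

Verdict: the first failing condition is dual_feasibility -> dual.

dual


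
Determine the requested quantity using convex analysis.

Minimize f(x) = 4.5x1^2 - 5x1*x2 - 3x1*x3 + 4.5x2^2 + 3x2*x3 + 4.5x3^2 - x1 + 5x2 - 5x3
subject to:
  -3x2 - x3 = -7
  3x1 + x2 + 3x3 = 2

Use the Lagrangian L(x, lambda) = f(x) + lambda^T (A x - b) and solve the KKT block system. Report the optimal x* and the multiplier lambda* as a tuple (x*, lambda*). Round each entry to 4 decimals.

Form the Lagrangian:
  L(x, lambda) = (1/2) x^T Q x + c^T x + lambda^T (A x - b)
Stationarity (grad_x L = 0): Q x + c + A^T lambda = 0.
Primal feasibility: A x = b.

This gives the KKT block system:
  [ Q   A^T ] [ x     ]   [-c ]
  [ A    0  ] [ lambda ] = [ b ]

Solving the linear system:
  x*      = (0.1751, 2.4407, -0.322)
  lambda* = (9.5593, 3.5537)
  f(x*)   = 36.7232

x* = (0.1751, 2.4407, -0.322), lambda* = (9.5593, 3.5537)


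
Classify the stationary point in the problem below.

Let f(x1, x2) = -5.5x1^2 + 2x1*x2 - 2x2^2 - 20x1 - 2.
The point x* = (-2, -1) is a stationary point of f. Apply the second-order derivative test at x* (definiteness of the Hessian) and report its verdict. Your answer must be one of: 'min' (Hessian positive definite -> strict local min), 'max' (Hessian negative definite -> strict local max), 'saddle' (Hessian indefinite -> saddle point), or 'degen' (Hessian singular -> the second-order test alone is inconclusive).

Compute the Hessian H = grad^2 f:
  H = [[-11, 2], [2, -4]]
Verify stationarity: grad f(x*) = H x* + g = (0, 0).
Eigenvalues of H: -11.5311, -3.4689.
Both eigenvalues < 0, so H is negative definite -> x* is a strict local max.

max


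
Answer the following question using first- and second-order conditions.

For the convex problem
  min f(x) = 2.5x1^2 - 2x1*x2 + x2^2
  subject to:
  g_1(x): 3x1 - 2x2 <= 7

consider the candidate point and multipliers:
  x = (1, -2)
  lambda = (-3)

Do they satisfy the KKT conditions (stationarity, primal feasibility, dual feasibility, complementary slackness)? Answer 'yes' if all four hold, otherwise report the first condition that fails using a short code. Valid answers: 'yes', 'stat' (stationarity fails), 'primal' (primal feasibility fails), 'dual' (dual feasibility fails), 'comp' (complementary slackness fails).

Gradient of f: grad f(x) = Q x + c = (9, -6)
Constraint values g_i(x) = a_i^T x - b_i:
  g_1((1, -2)) = 0
Stationarity residual: grad f(x) + sum_i lambda_i a_i = (0, 0)
  -> stationarity OK
Primal feasibility (all g_i <= 0): OK
Dual feasibility (all lambda_i >= 0): FAILS
Complementary slackness (lambda_i * g_i(x) = 0 for all i): OK

Verdict: the first failing condition is dual_feasibility -> dual.

dual


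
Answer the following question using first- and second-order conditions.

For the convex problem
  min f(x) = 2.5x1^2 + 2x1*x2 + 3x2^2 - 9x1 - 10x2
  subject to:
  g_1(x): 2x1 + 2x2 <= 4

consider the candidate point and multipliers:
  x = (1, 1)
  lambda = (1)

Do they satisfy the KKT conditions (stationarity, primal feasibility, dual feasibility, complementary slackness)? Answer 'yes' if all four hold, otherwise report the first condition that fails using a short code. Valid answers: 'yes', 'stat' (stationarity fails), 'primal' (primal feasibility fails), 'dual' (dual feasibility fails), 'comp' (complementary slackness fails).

Gradient of f: grad f(x) = Q x + c = (-2, -2)
Constraint values g_i(x) = a_i^T x - b_i:
  g_1((1, 1)) = 0
Stationarity residual: grad f(x) + sum_i lambda_i a_i = (0, 0)
  -> stationarity OK
Primal feasibility (all g_i <= 0): OK
Dual feasibility (all lambda_i >= 0): OK
Complementary slackness (lambda_i * g_i(x) = 0 for all i): OK

Verdict: yes, KKT holds.

yes


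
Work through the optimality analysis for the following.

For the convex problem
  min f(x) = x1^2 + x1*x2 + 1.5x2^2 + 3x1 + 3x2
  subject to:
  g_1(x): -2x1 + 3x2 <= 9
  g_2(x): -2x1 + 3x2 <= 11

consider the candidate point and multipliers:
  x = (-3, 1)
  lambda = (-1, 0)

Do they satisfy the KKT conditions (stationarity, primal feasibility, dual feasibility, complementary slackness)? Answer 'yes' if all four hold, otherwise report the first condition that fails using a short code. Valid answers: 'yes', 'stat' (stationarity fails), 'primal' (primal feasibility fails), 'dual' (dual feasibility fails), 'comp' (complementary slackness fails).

Gradient of f: grad f(x) = Q x + c = (-2, 3)
Constraint values g_i(x) = a_i^T x - b_i:
  g_1((-3, 1)) = 0
  g_2((-3, 1)) = -2
Stationarity residual: grad f(x) + sum_i lambda_i a_i = (0, 0)
  -> stationarity OK
Primal feasibility (all g_i <= 0): OK
Dual feasibility (all lambda_i >= 0): FAILS
Complementary slackness (lambda_i * g_i(x) = 0 for all i): OK

Verdict: the first failing condition is dual_feasibility -> dual.

dual


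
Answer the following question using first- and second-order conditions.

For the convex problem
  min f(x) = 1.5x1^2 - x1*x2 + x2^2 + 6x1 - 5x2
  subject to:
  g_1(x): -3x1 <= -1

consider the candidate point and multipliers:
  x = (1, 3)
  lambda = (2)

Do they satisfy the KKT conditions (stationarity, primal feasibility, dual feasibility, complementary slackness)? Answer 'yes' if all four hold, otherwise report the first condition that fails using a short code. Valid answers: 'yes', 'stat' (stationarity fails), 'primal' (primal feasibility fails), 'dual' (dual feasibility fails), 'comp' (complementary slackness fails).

Gradient of f: grad f(x) = Q x + c = (6, 0)
Constraint values g_i(x) = a_i^T x - b_i:
  g_1((1, 3)) = -2
Stationarity residual: grad f(x) + sum_i lambda_i a_i = (0, 0)
  -> stationarity OK
Primal feasibility (all g_i <= 0): OK
Dual feasibility (all lambda_i >= 0): OK
Complementary slackness (lambda_i * g_i(x) = 0 for all i): FAILS

Verdict: the first failing condition is complementary_slackness -> comp.

comp


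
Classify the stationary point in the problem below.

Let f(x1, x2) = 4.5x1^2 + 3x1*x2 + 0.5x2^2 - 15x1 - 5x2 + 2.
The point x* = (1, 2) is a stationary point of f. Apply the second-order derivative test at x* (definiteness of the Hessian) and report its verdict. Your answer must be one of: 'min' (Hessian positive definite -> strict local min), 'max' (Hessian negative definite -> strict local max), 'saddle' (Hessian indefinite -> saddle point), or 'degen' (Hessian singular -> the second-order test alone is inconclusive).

Compute the Hessian H = grad^2 f:
  H = [[9, 3], [3, 1]]
Verify stationarity: grad f(x*) = H x* + g = (0, 0).
Eigenvalues of H: 0, 10.
H has a zero eigenvalue (singular; positive semidefinite but not definite), so H is neither positive definite, negative definite, nor indefinite. The second-order test alone is inconclusive -> degen.
(Indeed, f is constant along the null direction of H through x*, so x* is not a strict local extremum.)

degen


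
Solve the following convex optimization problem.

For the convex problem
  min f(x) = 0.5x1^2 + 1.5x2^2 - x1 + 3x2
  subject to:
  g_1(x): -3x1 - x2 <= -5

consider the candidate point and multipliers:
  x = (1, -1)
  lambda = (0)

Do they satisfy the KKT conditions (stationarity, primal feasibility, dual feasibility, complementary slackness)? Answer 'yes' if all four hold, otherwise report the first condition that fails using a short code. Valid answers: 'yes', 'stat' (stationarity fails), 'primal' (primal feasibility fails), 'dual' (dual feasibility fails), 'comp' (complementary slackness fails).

Gradient of f: grad f(x) = Q x + c = (0, 0)
Constraint values g_i(x) = a_i^T x - b_i:
  g_1((1, -1)) = 3
Stationarity residual: grad f(x) + sum_i lambda_i a_i = (0, 0)
  -> stationarity OK
Primal feasibility (all g_i <= 0): FAILS
Dual feasibility (all lambda_i >= 0): OK
Complementary slackness (lambda_i * g_i(x) = 0 for all i): OK

Verdict: the first failing condition is primal_feasibility -> primal.

primal


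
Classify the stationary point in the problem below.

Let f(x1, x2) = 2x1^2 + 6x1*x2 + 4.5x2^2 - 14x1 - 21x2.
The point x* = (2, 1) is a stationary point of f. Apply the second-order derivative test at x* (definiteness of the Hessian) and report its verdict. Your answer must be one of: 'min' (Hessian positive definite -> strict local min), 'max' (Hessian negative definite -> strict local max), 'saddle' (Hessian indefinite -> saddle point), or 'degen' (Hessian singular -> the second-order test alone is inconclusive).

Compute the Hessian H = grad^2 f:
  H = [[4, 6], [6, 9]]
Verify stationarity: grad f(x*) = H x* + g = (0, 0).
Eigenvalues of H: 0, 13.
H has a zero eigenvalue (singular; positive semidefinite but not definite), so H is neither positive definite, negative definite, nor indefinite. The second-order test alone is inconclusive -> degen.
(Indeed, f is constant along the null direction of H through x*, so x* is not a strict local extremum.)

degen


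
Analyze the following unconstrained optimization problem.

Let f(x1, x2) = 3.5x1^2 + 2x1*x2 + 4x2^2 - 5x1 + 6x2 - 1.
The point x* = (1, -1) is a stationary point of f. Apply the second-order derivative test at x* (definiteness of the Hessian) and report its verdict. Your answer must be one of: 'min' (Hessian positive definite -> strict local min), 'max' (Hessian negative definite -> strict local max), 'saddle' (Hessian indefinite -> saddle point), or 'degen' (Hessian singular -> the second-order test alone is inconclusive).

Compute the Hessian H = grad^2 f:
  H = [[7, 2], [2, 8]]
Verify stationarity: grad f(x*) = H x* + g = (0, 0).
Eigenvalues of H: 5.4384, 9.5616.
Both eigenvalues > 0, so H is positive definite -> x* is a strict local min.

min


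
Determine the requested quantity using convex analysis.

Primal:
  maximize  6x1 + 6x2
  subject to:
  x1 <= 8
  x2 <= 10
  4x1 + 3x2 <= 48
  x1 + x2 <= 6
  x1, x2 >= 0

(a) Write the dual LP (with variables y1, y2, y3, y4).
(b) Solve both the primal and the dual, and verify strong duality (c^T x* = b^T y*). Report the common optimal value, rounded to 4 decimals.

The standard primal-dual pair for 'max c^T x s.t. A x <= b, x >= 0' is:
  Dual:  min b^T y  s.t.  A^T y >= c,  y >= 0.

So the dual LP is:
  minimize  8y1 + 10y2 + 48y3 + 6y4
  subject to:
    y1 + 4y3 + y4 >= 6
    y2 + 3y3 + y4 >= 6
    y1, y2, y3, y4 >= 0

Solving the primal: x* = (6, 0).
  primal value c^T x* = 36.
Solving the dual: y* = (0, 0, 0, 6).
  dual value b^T y* = 36.
Strong duality: c^T x* = b^T y*. Confirmed.

36


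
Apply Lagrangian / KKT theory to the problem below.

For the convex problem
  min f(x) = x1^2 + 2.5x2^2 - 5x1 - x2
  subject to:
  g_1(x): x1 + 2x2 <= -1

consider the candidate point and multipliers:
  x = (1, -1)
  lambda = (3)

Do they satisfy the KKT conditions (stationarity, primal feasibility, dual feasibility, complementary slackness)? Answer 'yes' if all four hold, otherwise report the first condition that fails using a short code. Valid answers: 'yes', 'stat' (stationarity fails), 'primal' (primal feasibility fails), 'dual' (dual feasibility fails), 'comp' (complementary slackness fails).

Gradient of f: grad f(x) = Q x + c = (-3, -6)
Constraint values g_i(x) = a_i^T x - b_i:
  g_1((1, -1)) = 0
Stationarity residual: grad f(x) + sum_i lambda_i a_i = (0, 0)
  -> stationarity OK
Primal feasibility (all g_i <= 0): OK
Dual feasibility (all lambda_i >= 0): OK
Complementary slackness (lambda_i * g_i(x) = 0 for all i): OK

Verdict: yes, KKT holds.

yes


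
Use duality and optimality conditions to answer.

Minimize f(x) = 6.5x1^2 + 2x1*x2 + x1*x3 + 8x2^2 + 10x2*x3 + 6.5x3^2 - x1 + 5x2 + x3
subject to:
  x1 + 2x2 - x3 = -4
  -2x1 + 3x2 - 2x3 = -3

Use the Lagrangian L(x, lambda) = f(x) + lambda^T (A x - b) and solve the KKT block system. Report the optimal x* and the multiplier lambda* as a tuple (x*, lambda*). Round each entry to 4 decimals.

Form the Lagrangian:
  L(x, lambda) = (1/2) x^T Q x + c^T x + lambda^T (A x - b)
Stationarity (grad_x L = 0): Q x + c + A^T lambda = 0.
Primal feasibility: A x = b.

This gives the KKT block system:
  [ Q   A^T ] [ x     ]   [-c ]
  [ A    0  ] [ lambda ] = [ b ]

Solving the linear system:
  x*      = (-0.9833, -1.0669, 0.883)
  lambda* = (7.9304, -3.5515)
  f(x*)   = 8.7994

x* = (-0.9833, -1.0669, 0.883), lambda* = (7.9304, -3.5515)


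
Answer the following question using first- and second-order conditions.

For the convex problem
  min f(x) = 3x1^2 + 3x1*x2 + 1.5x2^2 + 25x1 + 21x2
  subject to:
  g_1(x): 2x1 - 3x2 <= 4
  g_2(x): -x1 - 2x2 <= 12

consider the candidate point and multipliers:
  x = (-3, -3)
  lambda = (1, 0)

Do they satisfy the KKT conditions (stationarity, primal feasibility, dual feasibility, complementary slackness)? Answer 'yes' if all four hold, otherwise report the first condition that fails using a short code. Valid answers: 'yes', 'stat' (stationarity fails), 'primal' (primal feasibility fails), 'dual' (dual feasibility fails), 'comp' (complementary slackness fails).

Gradient of f: grad f(x) = Q x + c = (-2, 3)
Constraint values g_i(x) = a_i^T x - b_i:
  g_1((-3, -3)) = -1
  g_2((-3, -3)) = -3
Stationarity residual: grad f(x) + sum_i lambda_i a_i = (0, 0)
  -> stationarity OK
Primal feasibility (all g_i <= 0): OK
Dual feasibility (all lambda_i >= 0): OK
Complementary slackness (lambda_i * g_i(x) = 0 for all i): FAILS

Verdict: the first failing condition is complementary_slackness -> comp.

comp


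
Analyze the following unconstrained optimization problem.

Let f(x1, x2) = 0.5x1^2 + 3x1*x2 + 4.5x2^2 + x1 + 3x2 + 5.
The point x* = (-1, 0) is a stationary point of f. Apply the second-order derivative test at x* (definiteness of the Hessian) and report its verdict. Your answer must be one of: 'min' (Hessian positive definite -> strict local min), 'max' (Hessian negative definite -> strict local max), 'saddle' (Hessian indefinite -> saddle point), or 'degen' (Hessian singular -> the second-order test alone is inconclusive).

Compute the Hessian H = grad^2 f:
  H = [[1, 3], [3, 9]]
Verify stationarity: grad f(x*) = H x* + g = (0, 0).
Eigenvalues of H: 0, 10.
H has a zero eigenvalue (singular; positive semidefinite but not definite), so H is neither positive definite, negative definite, nor indefinite. The second-order test alone is inconclusive -> degen.
(Indeed, f is constant along the null direction of H through x*, so x* is not a strict local extremum.)

degen


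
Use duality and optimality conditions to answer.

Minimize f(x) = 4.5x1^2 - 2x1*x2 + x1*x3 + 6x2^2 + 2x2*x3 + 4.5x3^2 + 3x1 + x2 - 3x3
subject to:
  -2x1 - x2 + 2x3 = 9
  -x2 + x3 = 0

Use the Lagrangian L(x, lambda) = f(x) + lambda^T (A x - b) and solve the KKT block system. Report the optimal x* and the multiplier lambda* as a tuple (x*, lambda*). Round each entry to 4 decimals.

Form the Lagrangian:
  L(x, lambda) = (1/2) x^T Q x + c^T x + lambda^T (A x - b)
Stationarity (grad_x L = 0): Q x + c + A^T lambda = 0.
Primal feasibility: A x = b.

This gives the KKT block system:
  [ Q   A^T ] [ x     ]   [-c ]
  [ A    0  ] [ lambda ] = [ b ]

Solving the linear system:
  x*      = (-4.1905, 0.619, 0.619)
  lambda* = (-17.6667, 35.7143)
  f(x*)   = 72.5952

x* = (-4.1905, 0.619, 0.619), lambda* = (-17.6667, 35.7143)


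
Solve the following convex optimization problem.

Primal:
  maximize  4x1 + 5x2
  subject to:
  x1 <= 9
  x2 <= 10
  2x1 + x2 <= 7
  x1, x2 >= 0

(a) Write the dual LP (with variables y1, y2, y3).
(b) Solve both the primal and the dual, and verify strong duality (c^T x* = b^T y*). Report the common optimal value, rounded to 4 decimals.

The standard primal-dual pair for 'max c^T x s.t. A x <= b, x >= 0' is:
  Dual:  min b^T y  s.t.  A^T y >= c,  y >= 0.

So the dual LP is:
  minimize  9y1 + 10y2 + 7y3
  subject to:
    y1 + 2y3 >= 4
    y2 + y3 >= 5
    y1, y2, y3 >= 0

Solving the primal: x* = (0, 7).
  primal value c^T x* = 35.
Solving the dual: y* = (0, 0, 5).
  dual value b^T y* = 35.
Strong duality: c^T x* = b^T y*. Confirmed.

35


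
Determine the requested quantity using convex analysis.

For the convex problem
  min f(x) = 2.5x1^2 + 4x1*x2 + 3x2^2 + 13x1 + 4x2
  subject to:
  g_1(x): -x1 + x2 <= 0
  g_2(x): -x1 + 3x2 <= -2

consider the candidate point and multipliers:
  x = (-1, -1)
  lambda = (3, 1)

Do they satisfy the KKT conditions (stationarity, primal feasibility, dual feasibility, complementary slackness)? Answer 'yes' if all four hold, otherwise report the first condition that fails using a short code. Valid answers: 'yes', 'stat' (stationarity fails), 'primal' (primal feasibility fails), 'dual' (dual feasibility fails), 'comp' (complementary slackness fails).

Gradient of f: grad f(x) = Q x + c = (4, -6)
Constraint values g_i(x) = a_i^T x - b_i:
  g_1((-1, -1)) = 0
  g_2((-1, -1)) = 0
Stationarity residual: grad f(x) + sum_i lambda_i a_i = (0, 0)
  -> stationarity OK
Primal feasibility (all g_i <= 0): OK
Dual feasibility (all lambda_i >= 0): OK
Complementary slackness (lambda_i * g_i(x) = 0 for all i): OK

Verdict: yes, KKT holds.

yes


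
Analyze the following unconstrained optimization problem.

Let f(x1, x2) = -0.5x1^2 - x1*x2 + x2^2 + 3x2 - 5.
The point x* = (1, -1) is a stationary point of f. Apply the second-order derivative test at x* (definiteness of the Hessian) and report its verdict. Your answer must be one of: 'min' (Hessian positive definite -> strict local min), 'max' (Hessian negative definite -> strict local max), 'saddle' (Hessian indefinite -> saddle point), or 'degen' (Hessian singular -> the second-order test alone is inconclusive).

Compute the Hessian H = grad^2 f:
  H = [[-1, -1], [-1, 2]]
Verify stationarity: grad f(x*) = H x* + g = (0, 0).
Eigenvalues of H: -1.3028, 2.3028.
Eigenvalues have mixed signs, so H is indefinite -> x* is a saddle point.

saddle


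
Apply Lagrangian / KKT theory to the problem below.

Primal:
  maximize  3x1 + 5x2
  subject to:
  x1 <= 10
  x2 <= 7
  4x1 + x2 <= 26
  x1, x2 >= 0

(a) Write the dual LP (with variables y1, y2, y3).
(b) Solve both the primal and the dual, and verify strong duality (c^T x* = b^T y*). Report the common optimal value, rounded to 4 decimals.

The standard primal-dual pair for 'max c^T x s.t. A x <= b, x >= 0' is:
  Dual:  min b^T y  s.t.  A^T y >= c,  y >= 0.

So the dual LP is:
  minimize  10y1 + 7y2 + 26y3
  subject to:
    y1 + 4y3 >= 3
    y2 + y3 >= 5
    y1, y2, y3 >= 0

Solving the primal: x* = (4.75, 7).
  primal value c^T x* = 49.25.
Solving the dual: y* = (0, 4.25, 0.75).
  dual value b^T y* = 49.25.
Strong duality: c^T x* = b^T y*. Confirmed.

49.25


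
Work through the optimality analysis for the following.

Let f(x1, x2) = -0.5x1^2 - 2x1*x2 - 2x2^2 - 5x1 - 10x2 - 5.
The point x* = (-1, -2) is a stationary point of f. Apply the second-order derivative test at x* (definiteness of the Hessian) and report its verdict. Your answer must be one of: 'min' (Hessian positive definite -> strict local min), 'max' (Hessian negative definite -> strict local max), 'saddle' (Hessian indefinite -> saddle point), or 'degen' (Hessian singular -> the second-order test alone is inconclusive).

Compute the Hessian H = grad^2 f:
  H = [[-1, -2], [-2, -4]]
Verify stationarity: grad f(x*) = H x* + g = (0, 0).
Eigenvalues of H: -5, 0.
H has a zero eigenvalue (singular; negative semidefinite but not definite), so H is neither positive definite, negative definite, nor indefinite. The second-order test alone is inconclusive -> degen.
(Indeed, f is constant along the null direction of H through x*, so x* is not a strict local extremum.)

degen


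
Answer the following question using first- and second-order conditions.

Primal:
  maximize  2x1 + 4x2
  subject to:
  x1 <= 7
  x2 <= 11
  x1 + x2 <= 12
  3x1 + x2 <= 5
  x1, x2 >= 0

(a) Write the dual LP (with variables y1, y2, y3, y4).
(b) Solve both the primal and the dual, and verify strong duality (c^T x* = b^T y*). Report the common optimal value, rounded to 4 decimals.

The standard primal-dual pair for 'max c^T x s.t. A x <= b, x >= 0' is:
  Dual:  min b^T y  s.t.  A^T y >= c,  y >= 0.

So the dual LP is:
  minimize  7y1 + 11y2 + 12y3 + 5y4
  subject to:
    y1 + y3 + 3y4 >= 2
    y2 + y3 + y4 >= 4
    y1, y2, y3, y4 >= 0

Solving the primal: x* = (0, 5).
  primal value c^T x* = 20.
Solving the dual: y* = (0, 0, 0, 4).
  dual value b^T y* = 20.
Strong duality: c^T x* = b^T y*. Confirmed.

20


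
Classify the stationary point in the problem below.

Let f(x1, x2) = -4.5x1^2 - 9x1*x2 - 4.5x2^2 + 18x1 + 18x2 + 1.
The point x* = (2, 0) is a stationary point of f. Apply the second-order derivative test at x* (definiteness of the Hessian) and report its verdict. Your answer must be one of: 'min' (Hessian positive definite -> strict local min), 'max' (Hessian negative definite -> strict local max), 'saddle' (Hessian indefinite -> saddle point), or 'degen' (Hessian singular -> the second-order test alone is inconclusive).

Compute the Hessian H = grad^2 f:
  H = [[-9, -9], [-9, -9]]
Verify stationarity: grad f(x*) = H x* + g = (0, 0).
Eigenvalues of H: -18, 0.
H has a zero eigenvalue (singular; negative semidefinite but not definite), so H is neither positive definite, negative definite, nor indefinite. The second-order test alone is inconclusive -> degen.
(Indeed, f is constant along the null direction of H through x*, so x* is not a strict local extremum.)

degen
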